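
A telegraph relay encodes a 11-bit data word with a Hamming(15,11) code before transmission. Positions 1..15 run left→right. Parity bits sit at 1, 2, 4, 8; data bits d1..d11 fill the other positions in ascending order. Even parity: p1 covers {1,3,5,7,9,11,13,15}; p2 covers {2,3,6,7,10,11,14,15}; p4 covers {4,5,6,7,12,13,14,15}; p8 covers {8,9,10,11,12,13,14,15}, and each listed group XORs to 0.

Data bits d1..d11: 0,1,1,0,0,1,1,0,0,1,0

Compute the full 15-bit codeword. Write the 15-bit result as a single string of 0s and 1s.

Place data at non-parity positions: p1 p2 0 p4 1 1 0 p8 0 1 1 0 0 1 0
p1 (pos 1,3,5,7,9,11,13,15): XOR of data positions = 0⊕1⊕0⊕0⊕1⊕0⊕0 = 0
p2 (pos 2,3,6,7,10,11,14,15): XOR of data positions = 0⊕1⊕0⊕1⊕1⊕1⊕0 = 0
p4 (pos 4,5,6,7,12,13,14,15): XOR of data positions = 1⊕1⊕0⊕0⊕0⊕1⊕0 = 1
p8 (pos 8,9,10,11,12,13,14,15): XOR of data positions = 0⊕1⊕1⊕0⊕0⊕1⊕0 = 1
Codeword: 000111010110010

000111010110010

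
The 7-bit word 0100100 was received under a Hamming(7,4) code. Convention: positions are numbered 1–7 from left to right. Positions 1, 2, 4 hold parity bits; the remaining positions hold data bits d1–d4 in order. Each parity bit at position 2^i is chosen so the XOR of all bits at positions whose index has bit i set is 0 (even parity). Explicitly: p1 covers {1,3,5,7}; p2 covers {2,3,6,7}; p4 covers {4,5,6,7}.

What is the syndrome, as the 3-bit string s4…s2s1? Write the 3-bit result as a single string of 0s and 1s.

111

s1 (pos 1,3,5,7): 0⊕0⊕1⊕0 = 1
s2 (pos 2,3,6,7): 1⊕0⊕0⊕0 = 1
s4 (pos 4,5,6,7): 0⊕1⊕0⊕0 = 1
Syndrome s4…s1 = 111 → error at position 7.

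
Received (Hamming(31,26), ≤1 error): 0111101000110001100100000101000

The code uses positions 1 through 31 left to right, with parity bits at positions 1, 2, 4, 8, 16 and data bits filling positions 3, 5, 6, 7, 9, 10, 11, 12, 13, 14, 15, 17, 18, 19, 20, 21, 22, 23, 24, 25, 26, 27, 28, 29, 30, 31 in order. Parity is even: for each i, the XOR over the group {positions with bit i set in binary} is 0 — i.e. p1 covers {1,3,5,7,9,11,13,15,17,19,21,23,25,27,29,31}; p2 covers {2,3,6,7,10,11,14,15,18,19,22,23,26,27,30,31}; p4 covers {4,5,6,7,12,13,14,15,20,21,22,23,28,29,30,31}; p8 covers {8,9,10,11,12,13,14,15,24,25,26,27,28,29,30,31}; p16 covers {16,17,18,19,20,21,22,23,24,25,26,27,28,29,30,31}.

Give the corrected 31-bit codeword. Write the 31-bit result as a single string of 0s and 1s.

0111101000110001101100000101000

s1 (pos 1,3,5,7,9,11,13,15,17,19,21,23,25,27,29,31): 0⊕1⊕1⊕1⊕0⊕1⊕0⊕0⊕1⊕0⊕0⊕0⊕0⊕0⊕0⊕0 = 1
s2 (pos 2,3,6,7,10,11,14,15,18,19,22,23,26,27,30,31): 1⊕1⊕0⊕1⊕0⊕1⊕0⊕0⊕0⊕0⊕0⊕0⊕1⊕0⊕0⊕0 = 1
s4 (pos 4,5,6,7,12,13,14,15,20,21,22,23,28,29,30,31): 1⊕1⊕0⊕1⊕1⊕0⊕0⊕0⊕1⊕0⊕0⊕0⊕1⊕0⊕0⊕0 = 0
s8 (pos 8,9,10,11,12,13,14,15,24,25,26,27,28,29,30,31): 0⊕0⊕0⊕1⊕1⊕0⊕0⊕0⊕0⊕0⊕1⊕0⊕1⊕0⊕0⊕0 = 0
s16 (pos 16,17,18,19,20,21,22,23,24,25,26,27,28,29,30,31): 1⊕1⊕0⊕0⊕1⊕0⊕0⊕0⊕0⊕0⊕1⊕0⊕1⊕0⊕0⊕0 = 1
Syndrome s16…s1 = 10011 → error at position 19.
Flip position 19: 0111101000110001100100000101000 → 0111101000110001101100000101000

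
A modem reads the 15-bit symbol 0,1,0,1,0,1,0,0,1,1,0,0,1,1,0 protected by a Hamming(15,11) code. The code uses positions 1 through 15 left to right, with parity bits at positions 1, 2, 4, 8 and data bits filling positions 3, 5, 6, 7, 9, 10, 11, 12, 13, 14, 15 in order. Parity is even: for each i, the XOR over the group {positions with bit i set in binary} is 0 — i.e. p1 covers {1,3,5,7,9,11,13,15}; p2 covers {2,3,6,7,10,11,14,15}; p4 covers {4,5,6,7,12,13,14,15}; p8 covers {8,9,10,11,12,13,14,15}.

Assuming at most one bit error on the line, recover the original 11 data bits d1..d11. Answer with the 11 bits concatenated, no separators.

s1 (pos 1,3,5,7,9,11,13,15): 0⊕0⊕0⊕0⊕1⊕0⊕1⊕0 = 0
s2 (pos 2,3,6,7,10,11,14,15): 1⊕0⊕1⊕0⊕1⊕0⊕1⊕0 = 0
s4 (pos 4,5,6,7,12,13,14,15): 1⊕0⊕1⊕0⊕0⊕1⊕1⊕0 = 0
s8 (pos 8,9,10,11,12,13,14,15): 0⊕1⊕1⊕0⊕0⊕1⊕1⊕0 = 0
Syndrome s8…s1 = 0000 → no error.
Read data bits from positions 3,5,6,7,9,10,11,12,13,14,15: 00101100110

00101100110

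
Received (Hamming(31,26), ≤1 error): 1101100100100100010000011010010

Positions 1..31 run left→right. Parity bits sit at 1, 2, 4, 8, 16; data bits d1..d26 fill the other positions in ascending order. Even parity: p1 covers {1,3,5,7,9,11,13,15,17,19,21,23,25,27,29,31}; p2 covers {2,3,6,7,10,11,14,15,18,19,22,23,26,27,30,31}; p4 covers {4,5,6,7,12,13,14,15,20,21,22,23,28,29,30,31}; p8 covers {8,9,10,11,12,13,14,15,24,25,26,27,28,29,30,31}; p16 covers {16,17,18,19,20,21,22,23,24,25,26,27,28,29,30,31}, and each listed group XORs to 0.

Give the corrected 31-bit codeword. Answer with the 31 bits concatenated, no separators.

1101100100100100010000010010010

s1 (pos 1,3,5,7,9,11,13,15,17,19,21,23,25,27,29,31): 1⊕0⊕1⊕0⊕0⊕1⊕0⊕0⊕0⊕0⊕0⊕0⊕1⊕1⊕0⊕0 = 1
s2 (pos 2,3,6,7,10,11,14,15,18,19,22,23,26,27,30,31): 1⊕0⊕0⊕0⊕0⊕1⊕1⊕0⊕1⊕0⊕0⊕0⊕0⊕1⊕1⊕0 = 0
s4 (pos 4,5,6,7,12,13,14,15,20,21,22,23,28,29,30,31): 1⊕1⊕0⊕0⊕0⊕0⊕1⊕0⊕0⊕0⊕0⊕0⊕0⊕0⊕1⊕0 = 0
s8 (pos 8,9,10,11,12,13,14,15,24,25,26,27,28,29,30,31): 1⊕0⊕0⊕1⊕0⊕0⊕1⊕0⊕1⊕1⊕0⊕1⊕0⊕0⊕1⊕0 = 1
s16 (pos 16,17,18,19,20,21,22,23,24,25,26,27,28,29,30,31): 0⊕0⊕1⊕0⊕0⊕0⊕0⊕0⊕1⊕1⊕0⊕1⊕0⊕0⊕1⊕0 = 1
Syndrome s16…s1 = 11001 → error at position 25.
Flip position 25: 1101100100100100010000011010010 → 1101100100100100010000010010010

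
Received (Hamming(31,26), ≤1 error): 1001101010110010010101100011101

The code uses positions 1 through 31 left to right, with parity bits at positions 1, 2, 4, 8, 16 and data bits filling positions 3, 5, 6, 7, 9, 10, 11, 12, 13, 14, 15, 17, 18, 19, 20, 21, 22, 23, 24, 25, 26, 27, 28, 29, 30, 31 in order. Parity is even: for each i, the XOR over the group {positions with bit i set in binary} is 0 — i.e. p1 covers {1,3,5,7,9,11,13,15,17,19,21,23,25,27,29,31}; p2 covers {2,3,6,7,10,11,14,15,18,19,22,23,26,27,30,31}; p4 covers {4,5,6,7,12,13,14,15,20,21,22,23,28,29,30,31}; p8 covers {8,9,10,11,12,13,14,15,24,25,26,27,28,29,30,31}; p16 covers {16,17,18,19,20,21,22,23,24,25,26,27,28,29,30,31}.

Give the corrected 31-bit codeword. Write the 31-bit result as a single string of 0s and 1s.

1000101010110010010101100011101

s1 (pos 1,3,5,7,9,11,13,15,17,19,21,23,25,27,29,31): 1⊕0⊕1⊕1⊕1⊕1⊕0⊕1⊕0⊕0⊕0⊕1⊕0⊕1⊕1⊕1 = 0
s2 (pos 2,3,6,7,10,11,14,15,18,19,22,23,26,27,30,31): 0⊕0⊕0⊕1⊕0⊕1⊕0⊕1⊕1⊕0⊕1⊕1⊕0⊕1⊕0⊕1 = 0
s4 (pos 4,5,6,7,12,13,14,15,20,21,22,23,28,29,30,31): 1⊕1⊕0⊕1⊕1⊕0⊕0⊕1⊕1⊕0⊕1⊕1⊕1⊕1⊕0⊕1 = 1
s8 (pos 8,9,10,11,12,13,14,15,24,25,26,27,28,29,30,31): 0⊕1⊕0⊕1⊕1⊕0⊕0⊕1⊕0⊕0⊕0⊕1⊕1⊕1⊕0⊕1 = 0
s16 (pos 16,17,18,19,20,21,22,23,24,25,26,27,28,29,30,31): 0⊕0⊕1⊕0⊕1⊕0⊕1⊕1⊕0⊕0⊕0⊕1⊕1⊕1⊕0⊕1 = 0
Syndrome s16…s1 = 00100 → error at position 4.
Flip position 4: 1001101010110010010101100011101 → 1000101010110010010101100011101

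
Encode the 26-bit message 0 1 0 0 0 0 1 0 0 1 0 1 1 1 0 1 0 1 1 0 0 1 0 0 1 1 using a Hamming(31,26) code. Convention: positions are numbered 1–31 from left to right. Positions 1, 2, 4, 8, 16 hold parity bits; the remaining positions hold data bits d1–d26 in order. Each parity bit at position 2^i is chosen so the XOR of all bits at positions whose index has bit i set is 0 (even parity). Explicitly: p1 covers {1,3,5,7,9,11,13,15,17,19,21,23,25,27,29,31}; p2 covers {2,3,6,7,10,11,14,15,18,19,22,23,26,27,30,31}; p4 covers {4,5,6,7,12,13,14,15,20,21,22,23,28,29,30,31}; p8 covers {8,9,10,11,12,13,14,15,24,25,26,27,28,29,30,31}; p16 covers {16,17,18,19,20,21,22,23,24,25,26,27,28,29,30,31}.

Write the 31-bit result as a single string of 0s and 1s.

Place data at non-parity positions: p1 p2 0 p4 1 0 0 p8 0 0 1 0 0 1 0 p16 1 1 1 0 1 0 1 1 0 0 1 0 0 1 1
p1 (pos 1,3,5,7,9,11,13,15,17,19,21,23,25,27,29,31): XOR of data positions = 0⊕1⊕0⊕0⊕1⊕0⊕0⊕1⊕1⊕1⊕1⊕0⊕1⊕0⊕1 = 0
p2 (pos 2,3,6,7,10,11,14,15,18,19,22,23,26,27,30,31): XOR of data positions = 0⊕0⊕0⊕0⊕1⊕1⊕0⊕1⊕1⊕0⊕1⊕0⊕1⊕1⊕1 = 0
p4 (pos 4,5,6,7,12,13,14,15,20,21,22,23,28,29,30,31): XOR of data positions = 1⊕0⊕0⊕0⊕0⊕1⊕0⊕0⊕1⊕0⊕1⊕0⊕0⊕1⊕1 = 0
p8 (pos 8,9,10,11,12,13,14,15,24,25,26,27,28,29,30,31): XOR of data positions = 0⊕0⊕1⊕0⊕0⊕1⊕0⊕1⊕0⊕0⊕1⊕0⊕0⊕1⊕1 = 0
p16 (pos 16,17,18,19,20,21,22,23,24,25,26,27,28,29,30,31): XOR of data positions = 1⊕1⊕1⊕0⊕1⊕0⊕1⊕1⊕0⊕0⊕1⊕0⊕0⊕1⊕1 = 1
Codeword: 0000100000100101111010110010011

0000100000100101111010110010011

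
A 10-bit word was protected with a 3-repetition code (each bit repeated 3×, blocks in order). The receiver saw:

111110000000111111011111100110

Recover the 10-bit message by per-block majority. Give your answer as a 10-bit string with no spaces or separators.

Block 1 (111): 3 ones → 1
Block 2 (110): 2 ones → 1
Block 3 (000): 0 ones → 0
Block 4 (000): 0 ones → 0
Block 5 (111): 3 ones → 1
Block 6 (111): 3 ones → 1
Block 7 (011): 2 ones → 1
Block 8 (111): 3 ones → 1
Block 9 (100): 1 one → 0
Block 10 (110): 2 ones → 1

1100111101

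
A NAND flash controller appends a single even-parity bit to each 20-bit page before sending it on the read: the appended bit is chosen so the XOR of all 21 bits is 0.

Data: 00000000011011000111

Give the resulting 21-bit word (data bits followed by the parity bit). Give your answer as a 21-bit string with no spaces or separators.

000000000110110001111

XOR of the 20 data bits: 0⊕0⊕0⊕0⊕0⊕0⊕0⊕0⊕0⊕1⊕1⊕0⊕1⊕1⊕0⊕0⊕0⊕1⊕1⊕1 = 1
Parity bit = 1 (so all 21 bits XOR to 0).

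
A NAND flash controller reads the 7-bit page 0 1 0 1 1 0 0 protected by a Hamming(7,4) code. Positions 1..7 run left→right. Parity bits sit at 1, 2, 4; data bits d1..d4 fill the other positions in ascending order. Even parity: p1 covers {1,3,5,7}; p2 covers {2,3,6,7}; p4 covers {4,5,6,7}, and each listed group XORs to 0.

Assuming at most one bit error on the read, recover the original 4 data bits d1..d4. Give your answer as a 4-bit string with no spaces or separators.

1100

s1 (pos 1,3,5,7): 0⊕0⊕1⊕0 = 1
s2 (pos 2,3,6,7): 1⊕0⊕0⊕0 = 1
s4 (pos 4,5,6,7): 1⊕1⊕0⊕0 = 0
Syndrome s4…s1 = 011 → error at position 3.
Flip position 3: 0101100 → 0111100
Read data bits from positions 3,5,6,7: 1100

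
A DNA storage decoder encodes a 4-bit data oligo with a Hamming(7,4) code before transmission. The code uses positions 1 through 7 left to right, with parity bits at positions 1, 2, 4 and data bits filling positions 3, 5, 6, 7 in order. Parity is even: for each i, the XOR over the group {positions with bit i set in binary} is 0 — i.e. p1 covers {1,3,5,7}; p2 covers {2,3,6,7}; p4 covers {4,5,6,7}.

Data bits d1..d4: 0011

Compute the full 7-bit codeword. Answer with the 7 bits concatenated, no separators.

1000011

Place data at non-parity positions: p1 p2 0 p4 0 1 1
p1 (pos 1,3,5,7): XOR of data positions = 0⊕0⊕1 = 1
p2 (pos 2,3,6,7): XOR of data positions = 0⊕1⊕1 = 0
p4 (pos 4,5,6,7): XOR of data positions = 0⊕1⊕1 = 0
Codeword: 1000011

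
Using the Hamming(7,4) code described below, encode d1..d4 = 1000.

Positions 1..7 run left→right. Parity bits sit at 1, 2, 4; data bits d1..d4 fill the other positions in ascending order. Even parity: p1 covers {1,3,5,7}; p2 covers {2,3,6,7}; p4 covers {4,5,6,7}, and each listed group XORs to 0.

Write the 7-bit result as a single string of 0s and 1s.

1110000

Place data at non-parity positions: p1 p2 1 p4 0 0 0
p1 (pos 1,3,5,7): XOR of data positions = 1⊕0⊕0 = 1
p2 (pos 2,3,6,7): XOR of data positions = 1⊕0⊕0 = 1
p4 (pos 4,5,6,7): XOR of data positions = 0⊕0⊕0 = 0
Codeword: 1110000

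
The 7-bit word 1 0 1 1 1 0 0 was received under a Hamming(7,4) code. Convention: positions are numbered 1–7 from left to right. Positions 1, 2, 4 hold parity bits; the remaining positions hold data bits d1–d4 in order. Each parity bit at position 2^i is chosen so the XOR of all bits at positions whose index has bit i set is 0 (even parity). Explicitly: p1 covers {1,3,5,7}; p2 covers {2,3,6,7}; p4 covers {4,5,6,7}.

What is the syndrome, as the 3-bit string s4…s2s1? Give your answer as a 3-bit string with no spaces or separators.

s1 (pos 1,3,5,7): 1⊕1⊕1⊕0 = 1
s2 (pos 2,3,6,7): 0⊕1⊕0⊕0 = 1
s4 (pos 4,5,6,7): 1⊕1⊕0⊕0 = 0
Syndrome s4…s1 = 011 → error at position 3.

011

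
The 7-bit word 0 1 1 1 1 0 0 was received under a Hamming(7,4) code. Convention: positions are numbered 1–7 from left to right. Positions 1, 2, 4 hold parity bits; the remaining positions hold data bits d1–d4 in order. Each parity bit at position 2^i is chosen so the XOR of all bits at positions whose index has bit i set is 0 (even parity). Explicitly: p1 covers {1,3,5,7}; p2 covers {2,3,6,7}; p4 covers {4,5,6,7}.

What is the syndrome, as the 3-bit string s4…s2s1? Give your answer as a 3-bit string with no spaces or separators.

s1 (pos 1,3,5,7): 0⊕1⊕1⊕0 = 0
s2 (pos 2,3,6,7): 1⊕1⊕0⊕0 = 0
s4 (pos 4,5,6,7): 1⊕1⊕0⊕0 = 0
Syndrome s4…s1 = 000 → no error.

000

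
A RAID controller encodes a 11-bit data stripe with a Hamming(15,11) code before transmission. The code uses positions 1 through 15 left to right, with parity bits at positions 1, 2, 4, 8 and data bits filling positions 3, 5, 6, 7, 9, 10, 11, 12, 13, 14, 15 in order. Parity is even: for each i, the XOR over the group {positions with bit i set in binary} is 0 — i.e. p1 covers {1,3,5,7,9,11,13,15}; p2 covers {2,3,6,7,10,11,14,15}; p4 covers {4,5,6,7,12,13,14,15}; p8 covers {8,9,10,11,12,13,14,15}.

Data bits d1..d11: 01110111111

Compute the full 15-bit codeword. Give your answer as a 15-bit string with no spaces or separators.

100111100111111

Place data at non-parity positions: p1 p2 0 p4 1 1 1 p8 0 1 1 1 1 1 1
p1 (pos 1,3,5,7,9,11,13,15): XOR of data positions = 0⊕1⊕1⊕0⊕1⊕1⊕1 = 1
p2 (pos 2,3,6,7,10,11,14,15): XOR of data positions = 0⊕1⊕1⊕1⊕1⊕1⊕1 = 0
p4 (pos 4,5,6,7,12,13,14,15): XOR of data positions = 1⊕1⊕1⊕1⊕1⊕1⊕1 = 1
p8 (pos 8,9,10,11,12,13,14,15): XOR of data positions = 0⊕1⊕1⊕1⊕1⊕1⊕1 = 0
Codeword: 100111100111111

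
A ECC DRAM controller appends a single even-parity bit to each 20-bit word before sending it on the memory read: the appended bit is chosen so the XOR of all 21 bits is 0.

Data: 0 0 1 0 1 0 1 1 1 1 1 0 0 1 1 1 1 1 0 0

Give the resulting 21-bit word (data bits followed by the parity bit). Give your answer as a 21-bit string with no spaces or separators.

001010111110011111000

XOR of the 20 data bits: 0⊕0⊕1⊕0⊕1⊕0⊕1⊕1⊕1⊕1⊕1⊕0⊕0⊕1⊕1⊕1⊕1⊕1⊕0⊕0 = 0
Parity bit = 0 (so all 21 bits XOR to 0).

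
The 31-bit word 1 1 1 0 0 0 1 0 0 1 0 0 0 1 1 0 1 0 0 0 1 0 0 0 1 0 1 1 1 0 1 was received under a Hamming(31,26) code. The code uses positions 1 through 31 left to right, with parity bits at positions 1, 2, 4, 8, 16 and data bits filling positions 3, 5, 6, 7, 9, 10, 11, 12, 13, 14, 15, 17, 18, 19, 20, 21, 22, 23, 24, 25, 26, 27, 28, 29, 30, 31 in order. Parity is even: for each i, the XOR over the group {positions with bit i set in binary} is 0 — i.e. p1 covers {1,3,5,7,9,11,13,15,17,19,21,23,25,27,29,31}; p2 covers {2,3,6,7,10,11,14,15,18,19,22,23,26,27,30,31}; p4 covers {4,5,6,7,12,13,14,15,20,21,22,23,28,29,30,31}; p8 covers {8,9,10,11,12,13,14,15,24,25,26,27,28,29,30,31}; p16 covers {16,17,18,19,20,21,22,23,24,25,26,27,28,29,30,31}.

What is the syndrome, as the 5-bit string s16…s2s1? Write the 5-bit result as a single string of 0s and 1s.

s1 (pos 1,3,5,7,9,11,13,15,17,19,21,23,25,27,29,31): 1⊕1⊕0⊕1⊕0⊕0⊕0⊕1⊕1⊕0⊕1⊕0⊕1⊕1⊕1⊕1 = 0
s2 (pos 2,3,6,7,10,11,14,15,18,19,22,23,26,27,30,31): 1⊕1⊕0⊕1⊕1⊕0⊕1⊕1⊕0⊕0⊕0⊕0⊕0⊕1⊕0⊕1 = 0
s4 (pos 4,5,6,7,12,13,14,15,20,21,22,23,28,29,30,31): 0⊕0⊕0⊕1⊕0⊕0⊕1⊕1⊕0⊕1⊕0⊕0⊕1⊕1⊕0⊕1 = 1
s8 (pos 8,9,10,11,12,13,14,15,24,25,26,27,28,29,30,31): 0⊕0⊕1⊕0⊕0⊕0⊕1⊕1⊕0⊕1⊕0⊕1⊕1⊕1⊕0⊕1 = 0
s16 (pos 16,17,18,19,20,21,22,23,24,25,26,27,28,29,30,31): 0⊕1⊕0⊕0⊕0⊕1⊕0⊕0⊕0⊕1⊕0⊕1⊕1⊕1⊕0⊕1 = 1
Syndrome s16…s1 = 10100 → error at position 20.

10100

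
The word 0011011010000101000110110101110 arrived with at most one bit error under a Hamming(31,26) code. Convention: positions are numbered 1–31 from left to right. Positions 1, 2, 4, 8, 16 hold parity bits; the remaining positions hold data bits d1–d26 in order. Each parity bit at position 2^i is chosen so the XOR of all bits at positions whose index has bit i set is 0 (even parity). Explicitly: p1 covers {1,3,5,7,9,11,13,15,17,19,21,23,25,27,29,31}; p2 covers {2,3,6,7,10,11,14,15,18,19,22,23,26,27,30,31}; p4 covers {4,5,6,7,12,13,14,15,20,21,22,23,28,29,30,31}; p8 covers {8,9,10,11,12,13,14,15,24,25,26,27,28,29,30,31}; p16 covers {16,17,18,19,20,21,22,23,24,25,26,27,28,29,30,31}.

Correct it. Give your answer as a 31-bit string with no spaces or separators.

0011011010000101000110110001110

s1 (pos 1,3,5,7,9,11,13,15,17,19,21,23,25,27,29,31): 0⊕1⊕0⊕1⊕1⊕0⊕0⊕0⊕0⊕0⊕1⊕1⊕0⊕0⊕1⊕0 = 0
s2 (pos 2,3,6,7,10,11,14,15,18,19,22,23,26,27,30,31): 0⊕1⊕1⊕1⊕0⊕0⊕1⊕0⊕0⊕0⊕0⊕1⊕1⊕0⊕1⊕0 = 1
s4 (pos 4,5,6,7,12,13,14,15,20,21,22,23,28,29,30,31): 1⊕0⊕1⊕1⊕0⊕0⊕1⊕0⊕1⊕1⊕0⊕1⊕1⊕1⊕1⊕0 = 0
s8 (pos 8,9,10,11,12,13,14,15,24,25,26,27,28,29,30,31): 0⊕1⊕0⊕0⊕0⊕0⊕1⊕0⊕1⊕0⊕1⊕0⊕1⊕1⊕1⊕0 = 1
s16 (pos 16,17,18,19,20,21,22,23,24,25,26,27,28,29,30,31): 1⊕0⊕0⊕0⊕1⊕1⊕0⊕1⊕1⊕0⊕1⊕0⊕1⊕1⊕1⊕0 = 1
Syndrome s16…s1 = 11010 → error at position 26.
Flip position 26: 0011011010000101000110110101110 → 0011011010000101000110110001110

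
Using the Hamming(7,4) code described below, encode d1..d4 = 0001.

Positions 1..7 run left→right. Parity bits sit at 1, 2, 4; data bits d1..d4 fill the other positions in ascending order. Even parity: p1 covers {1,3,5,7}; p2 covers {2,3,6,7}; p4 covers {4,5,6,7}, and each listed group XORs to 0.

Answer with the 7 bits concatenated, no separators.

Place data at non-parity positions: p1 p2 0 p4 0 0 1
p1 (pos 1,3,5,7): XOR of data positions = 0⊕0⊕1 = 1
p2 (pos 2,3,6,7): XOR of data positions = 0⊕0⊕1 = 1
p4 (pos 4,5,6,7): XOR of data positions = 0⊕0⊕1 = 1
Codeword: 1101001

1101001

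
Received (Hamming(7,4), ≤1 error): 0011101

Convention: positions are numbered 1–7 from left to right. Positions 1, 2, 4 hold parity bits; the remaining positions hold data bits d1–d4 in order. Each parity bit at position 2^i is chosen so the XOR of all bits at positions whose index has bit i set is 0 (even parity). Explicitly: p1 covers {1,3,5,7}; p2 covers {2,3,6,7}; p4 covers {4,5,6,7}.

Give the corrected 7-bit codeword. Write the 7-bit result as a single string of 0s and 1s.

s1 (pos 1,3,5,7): 0⊕1⊕1⊕1 = 1
s2 (pos 2,3,6,7): 0⊕1⊕0⊕1 = 0
s4 (pos 4,5,6,7): 1⊕1⊕0⊕1 = 1
Syndrome s4…s1 = 101 → error at position 5.
Flip position 5: 0011101 → 0011001

0011001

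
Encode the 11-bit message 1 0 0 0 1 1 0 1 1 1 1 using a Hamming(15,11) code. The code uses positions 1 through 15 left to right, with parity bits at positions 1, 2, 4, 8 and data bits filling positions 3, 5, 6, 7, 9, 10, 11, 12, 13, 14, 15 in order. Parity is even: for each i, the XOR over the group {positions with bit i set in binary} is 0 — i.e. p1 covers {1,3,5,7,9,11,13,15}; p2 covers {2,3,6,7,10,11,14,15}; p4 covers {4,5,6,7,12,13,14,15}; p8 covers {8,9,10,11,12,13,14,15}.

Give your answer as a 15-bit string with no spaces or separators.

Place data at non-parity positions: p1 p2 1 p4 0 0 0 p8 1 1 0 1 1 1 1
p1 (pos 1,3,5,7,9,11,13,15): XOR of data positions = 1⊕0⊕0⊕1⊕0⊕1⊕1 = 0
p2 (pos 2,3,6,7,10,11,14,15): XOR of data positions = 1⊕0⊕0⊕1⊕0⊕1⊕1 = 0
p4 (pos 4,5,6,7,12,13,14,15): XOR of data positions = 0⊕0⊕0⊕1⊕1⊕1⊕1 = 0
p8 (pos 8,9,10,11,12,13,14,15): XOR of data positions = 1⊕1⊕0⊕1⊕1⊕1⊕1 = 0
Codeword: 001000001101111

001000001101111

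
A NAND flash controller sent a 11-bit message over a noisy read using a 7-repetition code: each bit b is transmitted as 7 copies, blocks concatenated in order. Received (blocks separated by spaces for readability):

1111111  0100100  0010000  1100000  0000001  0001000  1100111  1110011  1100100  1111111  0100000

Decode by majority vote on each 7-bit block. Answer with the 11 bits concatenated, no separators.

10000011010

Block 1 (1111111): 7 ones → 1
Block 2 (0100100): 2 ones → 0
Block 3 (0010000): 1 one → 0
Block 4 (1100000): 2 ones → 0
Block 5 (0000001): 1 one → 0
Block 6 (0001000): 1 one → 0
Block 7 (1100111): 5 ones → 1
Block 8 (1110011): 5 ones → 1
Block 9 (1100100): 3 ones → 0
Block 10 (1111111): 7 ones → 1
Block 11 (0100000): 1 one → 0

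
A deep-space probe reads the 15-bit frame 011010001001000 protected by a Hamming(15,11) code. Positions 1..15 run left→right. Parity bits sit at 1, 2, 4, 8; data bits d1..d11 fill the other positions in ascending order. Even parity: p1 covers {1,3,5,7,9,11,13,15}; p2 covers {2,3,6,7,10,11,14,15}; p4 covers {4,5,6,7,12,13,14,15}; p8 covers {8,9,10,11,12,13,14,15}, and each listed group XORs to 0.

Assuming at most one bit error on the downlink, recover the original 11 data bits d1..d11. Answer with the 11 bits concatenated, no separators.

s1 (pos 1,3,5,7,9,11,13,15): 0⊕1⊕1⊕0⊕1⊕0⊕0⊕0 = 1
s2 (pos 2,3,6,7,10,11,14,15): 1⊕1⊕0⊕0⊕0⊕0⊕0⊕0 = 0
s4 (pos 4,5,6,7,12,13,14,15): 0⊕1⊕0⊕0⊕1⊕0⊕0⊕0 = 0
s8 (pos 8,9,10,11,12,13,14,15): 0⊕1⊕0⊕0⊕1⊕0⊕0⊕0 = 0
Syndrome s8…s1 = 0001 → error at position 1.
Flip position 1: 011010001001000 → 111010001001000
Read data bits from positions 3,5,6,7,9,10,11,12,13,14,15: 11001001000

11001001000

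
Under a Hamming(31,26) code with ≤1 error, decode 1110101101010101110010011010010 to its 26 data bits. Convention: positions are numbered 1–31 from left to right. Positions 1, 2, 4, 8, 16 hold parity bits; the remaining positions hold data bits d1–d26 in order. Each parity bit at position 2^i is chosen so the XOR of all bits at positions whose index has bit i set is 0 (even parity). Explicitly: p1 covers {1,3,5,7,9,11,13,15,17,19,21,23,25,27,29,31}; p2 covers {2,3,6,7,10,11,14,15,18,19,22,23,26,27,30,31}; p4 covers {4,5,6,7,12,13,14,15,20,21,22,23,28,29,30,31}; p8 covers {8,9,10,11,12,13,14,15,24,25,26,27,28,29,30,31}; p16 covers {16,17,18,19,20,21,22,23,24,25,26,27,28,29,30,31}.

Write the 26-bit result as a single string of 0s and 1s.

s1 (pos 1,3,5,7,9,11,13,15,17,19,21,23,25,27,29,31): 1⊕1⊕1⊕1⊕0⊕0⊕0⊕0⊕1⊕0⊕1⊕0⊕1⊕1⊕0⊕0 = 0
s2 (pos 2,3,6,7,10,11,14,15,18,19,22,23,26,27,30,31): 1⊕1⊕0⊕1⊕1⊕0⊕1⊕0⊕1⊕0⊕0⊕0⊕0⊕1⊕1⊕0 = 0
s4 (pos 4,5,6,7,12,13,14,15,20,21,22,23,28,29,30,31): 0⊕1⊕0⊕1⊕1⊕0⊕1⊕0⊕0⊕1⊕0⊕0⊕0⊕0⊕1⊕0 = 0
s8 (pos 8,9,10,11,12,13,14,15,24,25,26,27,28,29,30,31): 1⊕0⊕1⊕0⊕1⊕0⊕1⊕0⊕1⊕1⊕0⊕1⊕0⊕0⊕1⊕0 = 0
s16 (pos 16,17,18,19,20,21,22,23,24,25,26,27,28,29,30,31): 1⊕1⊕1⊕0⊕0⊕1⊕0⊕0⊕1⊕1⊕0⊕1⊕0⊕0⊕1⊕0 = 0
Syndrome s16…s1 = 00000 → no error.
Read data bits from positions 3,5,6,7,9,10,11,12,13,14,15,17,18,19,20,21,22,23,24,25,26,27,28,29,30,31: 11010101010110010011010010

11010101010110010011010010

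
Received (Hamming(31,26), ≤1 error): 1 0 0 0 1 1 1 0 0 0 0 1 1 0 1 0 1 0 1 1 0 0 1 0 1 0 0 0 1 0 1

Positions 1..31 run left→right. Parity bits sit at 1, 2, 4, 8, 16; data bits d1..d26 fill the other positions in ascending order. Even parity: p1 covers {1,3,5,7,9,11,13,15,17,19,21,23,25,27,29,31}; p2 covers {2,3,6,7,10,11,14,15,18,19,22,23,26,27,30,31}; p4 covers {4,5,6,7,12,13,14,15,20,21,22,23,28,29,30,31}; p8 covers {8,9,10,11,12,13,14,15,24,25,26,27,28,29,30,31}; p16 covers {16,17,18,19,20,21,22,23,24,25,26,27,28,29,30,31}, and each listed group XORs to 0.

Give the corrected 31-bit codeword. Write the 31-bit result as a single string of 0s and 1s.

s1 (pos 1,3,5,7,9,11,13,15,17,19,21,23,25,27,29,31): 1⊕0⊕1⊕1⊕0⊕0⊕1⊕1⊕1⊕1⊕0⊕1⊕1⊕0⊕1⊕1 = 1
s2 (pos 2,3,6,7,10,11,14,15,18,19,22,23,26,27,30,31): 0⊕0⊕1⊕1⊕0⊕0⊕0⊕1⊕0⊕1⊕0⊕1⊕0⊕0⊕0⊕1 = 0
s4 (pos 4,5,6,7,12,13,14,15,20,21,22,23,28,29,30,31): 0⊕1⊕1⊕1⊕1⊕1⊕0⊕1⊕1⊕0⊕0⊕1⊕0⊕1⊕0⊕1 = 0
s8 (pos 8,9,10,11,12,13,14,15,24,25,26,27,28,29,30,31): 0⊕0⊕0⊕0⊕1⊕1⊕0⊕1⊕0⊕1⊕0⊕0⊕0⊕1⊕0⊕1 = 0
s16 (pos 16,17,18,19,20,21,22,23,24,25,26,27,28,29,30,31): 0⊕1⊕0⊕1⊕1⊕0⊕0⊕1⊕0⊕1⊕0⊕0⊕0⊕1⊕0⊕1 = 1
Syndrome s16…s1 = 10001 → error at position 17.
Flip position 17: 1000111000011010101100101000101 → 1000111000011010001100101000101

1000111000011010001100101000101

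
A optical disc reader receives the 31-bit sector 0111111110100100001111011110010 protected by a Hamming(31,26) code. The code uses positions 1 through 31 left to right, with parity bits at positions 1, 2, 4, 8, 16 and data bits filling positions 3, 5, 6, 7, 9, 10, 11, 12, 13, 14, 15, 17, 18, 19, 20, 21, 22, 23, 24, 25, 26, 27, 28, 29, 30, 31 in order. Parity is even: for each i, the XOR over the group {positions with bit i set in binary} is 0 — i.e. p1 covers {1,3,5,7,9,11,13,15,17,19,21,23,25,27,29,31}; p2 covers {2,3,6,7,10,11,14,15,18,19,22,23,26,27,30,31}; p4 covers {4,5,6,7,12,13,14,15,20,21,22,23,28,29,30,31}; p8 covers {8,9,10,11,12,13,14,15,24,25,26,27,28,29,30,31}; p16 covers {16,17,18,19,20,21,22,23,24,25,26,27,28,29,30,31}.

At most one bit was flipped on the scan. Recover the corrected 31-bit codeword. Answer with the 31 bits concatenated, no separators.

s1 (pos 1,3,5,7,9,11,13,15,17,19,21,23,25,27,29,31): 0⊕1⊕1⊕1⊕1⊕1⊕0⊕0⊕0⊕1⊕1⊕0⊕1⊕1⊕0⊕0 = 1
s2 (pos 2,3,6,7,10,11,14,15,18,19,22,23,26,27,30,31): 1⊕1⊕1⊕1⊕0⊕1⊕1⊕0⊕0⊕1⊕1⊕0⊕1⊕1⊕1⊕0 = 1
s4 (pos 4,5,6,7,12,13,14,15,20,21,22,23,28,29,30,31): 1⊕1⊕1⊕1⊕0⊕0⊕1⊕0⊕1⊕1⊕1⊕0⊕0⊕0⊕1⊕0 = 1
s8 (pos 8,9,10,11,12,13,14,15,24,25,26,27,28,29,30,31): 1⊕1⊕0⊕1⊕0⊕0⊕1⊕0⊕1⊕1⊕1⊕1⊕0⊕0⊕1⊕0 = 1
s16 (pos 16,17,18,19,20,21,22,23,24,25,26,27,28,29,30,31): 0⊕0⊕0⊕1⊕1⊕1⊕1⊕0⊕1⊕1⊕1⊕1⊕0⊕0⊕1⊕0 = 1
Syndrome s16…s1 = 11111 → error at position 31.
Flip position 31: 0111111110100100001111011110010 → 0111111110100100001111011110011

0111111110100100001111011110011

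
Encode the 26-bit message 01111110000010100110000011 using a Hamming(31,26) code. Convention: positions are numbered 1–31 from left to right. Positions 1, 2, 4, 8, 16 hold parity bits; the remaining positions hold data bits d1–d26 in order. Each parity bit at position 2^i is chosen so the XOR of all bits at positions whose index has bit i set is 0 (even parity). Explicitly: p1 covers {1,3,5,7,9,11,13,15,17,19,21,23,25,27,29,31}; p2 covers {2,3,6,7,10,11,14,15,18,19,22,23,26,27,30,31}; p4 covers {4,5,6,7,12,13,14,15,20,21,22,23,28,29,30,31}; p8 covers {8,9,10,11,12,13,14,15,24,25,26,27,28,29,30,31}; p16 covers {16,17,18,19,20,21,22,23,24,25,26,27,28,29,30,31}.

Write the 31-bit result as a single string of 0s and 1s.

0001111011100000010100110000011

Place data at non-parity positions: p1 p2 0 p4 1 1 1 p8 1 1 1 0 0 0 0 p16 0 1 0 1 0 0 1 1 0 0 0 0 0 1 1
p1 (pos 1,3,5,7,9,11,13,15,17,19,21,23,25,27,29,31): XOR of data positions = 0⊕1⊕1⊕1⊕1⊕0⊕0⊕0⊕0⊕0⊕1⊕0⊕0⊕0⊕1 = 0
p2 (pos 2,3,6,7,10,11,14,15,18,19,22,23,26,27,30,31): XOR of data positions = 0⊕1⊕1⊕1⊕1⊕0⊕0⊕1⊕0⊕0⊕1⊕0⊕0⊕1⊕1 = 0
p4 (pos 4,5,6,7,12,13,14,15,20,21,22,23,28,29,30,31): XOR of data positions = 1⊕1⊕1⊕0⊕0⊕0⊕0⊕1⊕0⊕0⊕1⊕0⊕0⊕1⊕1 = 1
p8 (pos 8,9,10,11,12,13,14,15,24,25,26,27,28,29,30,31): XOR of data positions = 1⊕1⊕1⊕0⊕0⊕0⊕0⊕1⊕0⊕0⊕0⊕0⊕0⊕1⊕1 = 0
p16 (pos 16,17,18,19,20,21,22,23,24,25,26,27,28,29,30,31): XOR of data positions = 0⊕1⊕0⊕1⊕0⊕0⊕1⊕1⊕0⊕0⊕0⊕0⊕0⊕1⊕1 = 0
Codeword: 0001111011100000010100110000011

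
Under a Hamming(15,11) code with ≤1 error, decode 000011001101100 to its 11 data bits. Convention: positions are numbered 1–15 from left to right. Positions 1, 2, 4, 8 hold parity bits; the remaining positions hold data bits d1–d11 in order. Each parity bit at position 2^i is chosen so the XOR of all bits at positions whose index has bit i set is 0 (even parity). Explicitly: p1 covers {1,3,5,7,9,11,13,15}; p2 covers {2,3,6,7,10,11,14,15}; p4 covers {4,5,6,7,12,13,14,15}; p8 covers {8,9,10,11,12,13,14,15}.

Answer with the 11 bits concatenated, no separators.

s1 (pos 1,3,5,7,9,11,13,15): 0⊕0⊕1⊕0⊕1⊕0⊕1⊕0 = 1
s2 (pos 2,3,6,7,10,11,14,15): 0⊕0⊕1⊕0⊕1⊕0⊕0⊕0 = 0
s4 (pos 4,5,6,7,12,13,14,15): 0⊕1⊕1⊕0⊕1⊕1⊕0⊕0 = 0
s8 (pos 8,9,10,11,12,13,14,15): 0⊕1⊕1⊕0⊕1⊕1⊕0⊕0 = 0
Syndrome s8…s1 = 0001 → error at position 1.
Flip position 1: 000011001101100 → 100011001101100
Read data bits from positions 3,5,6,7,9,10,11,12,13,14,15: 01101101100

01101101100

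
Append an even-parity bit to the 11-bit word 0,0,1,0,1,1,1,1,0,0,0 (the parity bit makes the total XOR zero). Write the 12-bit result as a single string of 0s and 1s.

XOR of the 11 data bits: 0⊕0⊕1⊕0⊕1⊕1⊕1⊕1⊕0⊕0⊕0 = 1
Parity bit = 1 (so all 12 bits XOR to 0).

001011110001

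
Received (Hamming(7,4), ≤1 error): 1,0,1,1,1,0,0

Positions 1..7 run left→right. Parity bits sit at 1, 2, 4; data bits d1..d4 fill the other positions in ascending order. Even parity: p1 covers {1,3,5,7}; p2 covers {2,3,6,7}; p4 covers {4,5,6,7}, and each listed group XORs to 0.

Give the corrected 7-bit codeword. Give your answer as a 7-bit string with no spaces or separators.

s1 (pos 1,3,5,7): 1⊕1⊕1⊕0 = 1
s2 (pos 2,3,6,7): 0⊕1⊕0⊕0 = 1
s4 (pos 4,5,6,7): 1⊕1⊕0⊕0 = 0
Syndrome s4…s1 = 011 → error at position 3.
Flip position 3: 1011100 → 1001100

1001100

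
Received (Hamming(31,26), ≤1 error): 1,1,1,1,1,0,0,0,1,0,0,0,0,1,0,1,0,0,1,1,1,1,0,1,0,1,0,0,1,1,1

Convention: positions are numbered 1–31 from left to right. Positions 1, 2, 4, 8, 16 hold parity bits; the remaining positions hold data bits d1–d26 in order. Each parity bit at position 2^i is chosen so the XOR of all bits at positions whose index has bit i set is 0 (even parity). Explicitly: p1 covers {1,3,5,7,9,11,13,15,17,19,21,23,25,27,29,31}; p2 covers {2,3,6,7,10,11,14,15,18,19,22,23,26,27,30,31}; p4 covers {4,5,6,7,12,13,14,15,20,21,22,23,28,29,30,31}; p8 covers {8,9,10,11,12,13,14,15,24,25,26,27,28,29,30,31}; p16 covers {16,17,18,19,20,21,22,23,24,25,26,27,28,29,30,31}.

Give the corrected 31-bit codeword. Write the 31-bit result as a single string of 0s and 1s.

s1 (pos 1,3,5,7,9,11,13,15,17,19,21,23,25,27,29,31): 1⊕1⊕1⊕0⊕1⊕0⊕0⊕0⊕0⊕1⊕1⊕0⊕0⊕0⊕1⊕1 = 0
s2 (pos 2,3,6,7,10,11,14,15,18,19,22,23,26,27,30,31): 1⊕1⊕0⊕0⊕0⊕0⊕1⊕0⊕0⊕1⊕1⊕0⊕1⊕0⊕1⊕1 = 0
s4 (pos 4,5,6,7,12,13,14,15,20,21,22,23,28,29,30,31): 1⊕1⊕0⊕0⊕0⊕0⊕1⊕0⊕1⊕1⊕1⊕0⊕0⊕1⊕1⊕1 = 1
s8 (pos 8,9,10,11,12,13,14,15,24,25,26,27,28,29,30,31): 0⊕1⊕0⊕0⊕0⊕0⊕1⊕0⊕1⊕0⊕1⊕0⊕0⊕1⊕1⊕1 = 1
s16 (pos 16,17,18,19,20,21,22,23,24,25,26,27,28,29,30,31): 1⊕0⊕0⊕1⊕1⊕1⊕1⊕0⊕1⊕0⊕1⊕0⊕0⊕1⊕1⊕1 = 0
Syndrome s16…s1 = 01100 → error at position 12.
Flip position 12: 1111100010000101001111010100111 → 1111100010010101001111010100111

1111100010010101001111010100111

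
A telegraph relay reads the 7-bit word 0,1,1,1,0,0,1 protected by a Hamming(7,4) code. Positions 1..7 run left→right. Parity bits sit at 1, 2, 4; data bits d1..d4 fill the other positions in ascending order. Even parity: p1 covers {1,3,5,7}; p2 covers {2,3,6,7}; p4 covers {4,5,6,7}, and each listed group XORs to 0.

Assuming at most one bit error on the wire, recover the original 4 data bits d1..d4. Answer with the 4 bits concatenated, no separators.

1001

s1 (pos 1,3,5,7): 0⊕1⊕0⊕1 = 0
s2 (pos 2,3,6,7): 1⊕1⊕0⊕1 = 1
s4 (pos 4,5,6,7): 1⊕0⊕0⊕1 = 0
Syndrome s4…s1 = 010 → error at position 2.
Flip position 2: 0111001 → 0011001
Read data bits from positions 3,5,6,7: 1001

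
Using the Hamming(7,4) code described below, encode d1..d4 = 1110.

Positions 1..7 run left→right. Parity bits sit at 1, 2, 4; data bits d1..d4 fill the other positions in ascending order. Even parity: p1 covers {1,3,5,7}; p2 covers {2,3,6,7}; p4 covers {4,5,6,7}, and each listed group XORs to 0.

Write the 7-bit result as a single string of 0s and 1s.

0010110

Place data at non-parity positions: p1 p2 1 p4 1 1 0
p1 (pos 1,3,5,7): XOR of data positions = 1⊕1⊕0 = 0
p2 (pos 2,3,6,7): XOR of data positions = 1⊕1⊕0 = 0
p4 (pos 4,5,6,7): XOR of data positions = 1⊕1⊕0 = 0
Codeword: 0010110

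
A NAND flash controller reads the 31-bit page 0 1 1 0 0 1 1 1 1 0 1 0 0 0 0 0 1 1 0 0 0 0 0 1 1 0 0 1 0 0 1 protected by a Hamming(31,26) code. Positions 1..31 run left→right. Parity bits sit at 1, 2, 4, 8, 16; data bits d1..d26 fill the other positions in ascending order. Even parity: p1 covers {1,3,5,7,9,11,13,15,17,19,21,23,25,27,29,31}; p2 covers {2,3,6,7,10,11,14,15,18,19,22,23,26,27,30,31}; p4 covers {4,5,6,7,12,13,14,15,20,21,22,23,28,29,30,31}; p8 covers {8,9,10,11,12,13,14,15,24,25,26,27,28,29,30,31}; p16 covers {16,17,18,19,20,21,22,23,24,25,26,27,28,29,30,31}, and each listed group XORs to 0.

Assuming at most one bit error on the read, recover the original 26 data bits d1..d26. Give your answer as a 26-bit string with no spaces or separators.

s1 (pos 1,3,5,7,9,11,13,15,17,19,21,23,25,27,29,31): 0⊕1⊕0⊕1⊕1⊕1⊕0⊕0⊕1⊕0⊕0⊕0⊕1⊕0⊕0⊕1 = 1
s2 (pos 2,3,6,7,10,11,14,15,18,19,22,23,26,27,30,31): 1⊕1⊕1⊕1⊕0⊕1⊕0⊕0⊕1⊕0⊕0⊕0⊕0⊕0⊕0⊕1 = 1
s4 (pos 4,5,6,7,12,13,14,15,20,21,22,23,28,29,30,31): 0⊕0⊕1⊕1⊕0⊕0⊕0⊕0⊕0⊕0⊕0⊕0⊕1⊕0⊕0⊕1 = 0
s8 (pos 8,9,10,11,12,13,14,15,24,25,26,27,28,29,30,31): 1⊕1⊕0⊕1⊕0⊕0⊕0⊕0⊕1⊕1⊕0⊕0⊕1⊕0⊕0⊕1 = 1
s16 (pos 16,17,18,19,20,21,22,23,24,25,26,27,28,29,30,31): 0⊕1⊕1⊕0⊕0⊕0⊕0⊕0⊕1⊕1⊕0⊕0⊕1⊕0⊕0⊕1 = 0
Syndrome s16…s1 = 01011 → error at position 11.
Flip position 11: 0110011110100000110000011001001 → 0110011110000000110000011001001
Read data bits from positions 3,5,6,7,9,10,11,12,13,14,15,17,18,19,20,21,22,23,24,25,26,27,28,29,30,31: 10111000000110000011001001

10111000000110000011001001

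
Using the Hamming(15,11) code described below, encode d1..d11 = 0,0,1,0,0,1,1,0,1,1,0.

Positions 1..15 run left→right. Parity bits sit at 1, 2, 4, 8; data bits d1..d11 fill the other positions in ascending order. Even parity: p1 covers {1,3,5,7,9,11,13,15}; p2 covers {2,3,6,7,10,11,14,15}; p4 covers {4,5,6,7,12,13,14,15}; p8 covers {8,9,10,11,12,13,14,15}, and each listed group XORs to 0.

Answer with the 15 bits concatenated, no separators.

Place data at non-parity positions: p1 p2 0 p4 0 1 0 p8 0 1 1 0 1 1 0
p1 (pos 1,3,5,7,9,11,13,15): XOR of data positions = 0⊕0⊕0⊕0⊕1⊕1⊕0 = 0
p2 (pos 2,3,6,7,10,11,14,15): XOR of data positions = 0⊕1⊕0⊕1⊕1⊕1⊕0 = 0
p4 (pos 4,5,6,7,12,13,14,15): XOR of data positions = 0⊕1⊕0⊕0⊕1⊕1⊕0 = 1
p8 (pos 8,9,10,11,12,13,14,15): XOR of data positions = 0⊕1⊕1⊕0⊕1⊕1⊕0 = 0
Codeword: 000101000110110

000101000110110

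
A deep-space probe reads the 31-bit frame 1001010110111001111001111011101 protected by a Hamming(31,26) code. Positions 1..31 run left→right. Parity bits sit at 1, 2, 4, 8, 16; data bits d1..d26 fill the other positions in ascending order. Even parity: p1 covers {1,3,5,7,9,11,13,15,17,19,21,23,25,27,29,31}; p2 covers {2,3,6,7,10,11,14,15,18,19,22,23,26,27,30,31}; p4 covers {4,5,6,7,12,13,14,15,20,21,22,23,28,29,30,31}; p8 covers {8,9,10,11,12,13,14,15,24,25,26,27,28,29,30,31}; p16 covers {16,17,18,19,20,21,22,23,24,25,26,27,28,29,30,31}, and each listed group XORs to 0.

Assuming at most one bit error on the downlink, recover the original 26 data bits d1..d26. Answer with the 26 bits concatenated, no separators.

00101011000111001111011101

s1 (pos 1,3,5,7,9,11,13,15,17,19,21,23,25,27,29,31): 1⊕0⊕0⊕0⊕1⊕1⊕1⊕0⊕1⊕1⊕0⊕1⊕1⊕1⊕1⊕1 = 1
s2 (pos 2,3,6,7,10,11,14,15,18,19,22,23,26,27,30,31): 0⊕0⊕1⊕0⊕0⊕1⊕0⊕0⊕1⊕1⊕1⊕1⊕0⊕1⊕0⊕1 = 0
s4 (pos 4,5,6,7,12,13,14,15,20,21,22,23,28,29,30,31): 1⊕0⊕1⊕0⊕1⊕1⊕0⊕0⊕0⊕0⊕1⊕1⊕1⊕1⊕0⊕1 = 1
s8 (pos 8,9,10,11,12,13,14,15,24,25,26,27,28,29,30,31): 1⊕1⊕0⊕1⊕1⊕1⊕0⊕0⊕1⊕1⊕0⊕1⊕1⊕1⊕0⊕1 = 1
s16 (pos 16,17,18,19,20,21,22,23,24,25,26,27,28,29,30,31): 1⊕1⊕1⊕1⊕0⊕0⊕1⊕1⊕1⊕1⊕0⊕1⊕1⊕1⊕0⊕1 = 0
Syndrome s16…s1 = 01101 → error at position 13.
Flip position 13: 1001010110111001111001111011101 → 1001010110110001111001111011101
Read data bits from positions 3,5,6,7,9,10,11,12,13,14,15,17,18,19,20,21,22,23,24,25,26,27,28,29,30,31: 00101011000111001111011101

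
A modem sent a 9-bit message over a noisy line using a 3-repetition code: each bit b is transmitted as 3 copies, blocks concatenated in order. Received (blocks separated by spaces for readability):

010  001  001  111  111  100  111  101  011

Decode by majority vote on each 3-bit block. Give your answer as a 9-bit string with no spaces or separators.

000110111

Block 1 (010): 1 one → 0
Block 2 (001): 1 one → 0
Block 3 (001): 1 one → 0
Block 4 (111): 3 ones → 1
Block 5 (111): 3 ones → 1
Block 6 (100): 1 one → 0
Block 7 (111): 3 ones → 1
Block 8 (101): 2 ones → 1
Block 9 (011): 2 ones → 1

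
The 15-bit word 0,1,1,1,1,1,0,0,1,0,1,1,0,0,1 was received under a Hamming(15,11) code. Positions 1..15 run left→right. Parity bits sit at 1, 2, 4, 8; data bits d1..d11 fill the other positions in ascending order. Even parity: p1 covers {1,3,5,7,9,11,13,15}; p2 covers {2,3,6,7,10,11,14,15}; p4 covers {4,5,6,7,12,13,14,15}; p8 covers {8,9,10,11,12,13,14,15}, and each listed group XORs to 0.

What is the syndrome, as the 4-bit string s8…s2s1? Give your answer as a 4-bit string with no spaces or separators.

s1 (pos 1,3,5,7,9,11,13,15): 0⊕1⊕1⊕0⊕1⊕1⊕0⊕1 = 1
s2 (pos 2,3,6,7,10,11,14,15): 1⊕1⊕1⊕0⊕0⊕1⊕0⊕1 = 1
s4 (pos 4,5,6,7,12,13,14,15): 1⊕1⊕1⊕0⊕1⊕0⊕0⊕1 = 1
s8 (pos 8,9,10,11,12,13,14,15): 0⊕1⊕0⊕1⊕1⊕0⊕0⊕1 = 0
Syndrome s8…s1 = 0111 → error at position 7.

0111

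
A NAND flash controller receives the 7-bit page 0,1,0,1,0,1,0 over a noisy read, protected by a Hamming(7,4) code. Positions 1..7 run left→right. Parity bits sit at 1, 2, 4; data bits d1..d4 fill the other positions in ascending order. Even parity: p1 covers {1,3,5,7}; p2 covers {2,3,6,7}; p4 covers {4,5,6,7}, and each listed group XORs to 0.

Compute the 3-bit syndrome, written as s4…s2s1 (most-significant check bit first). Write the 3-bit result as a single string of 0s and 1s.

s1 (pos 1,3,5,7): 0⊕0⊕0⊕0 = 0
s2 (pos 2,3,6,7): 1⊕0⊕1⊕0 = 0
s4 (pos 4,5,6,7): 1⊕0⊕1⊕0 = 0
Syndrome s4…s1 = 000 → no error.

000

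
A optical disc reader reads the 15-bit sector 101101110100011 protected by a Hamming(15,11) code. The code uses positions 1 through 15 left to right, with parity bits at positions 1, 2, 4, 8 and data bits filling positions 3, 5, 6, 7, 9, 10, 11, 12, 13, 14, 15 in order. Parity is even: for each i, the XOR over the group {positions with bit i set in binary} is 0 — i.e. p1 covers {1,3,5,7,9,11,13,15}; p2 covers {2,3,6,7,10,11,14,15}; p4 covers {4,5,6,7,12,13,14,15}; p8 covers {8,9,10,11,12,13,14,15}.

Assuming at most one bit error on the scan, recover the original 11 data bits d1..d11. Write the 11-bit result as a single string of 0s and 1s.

s1 (pos 1,3,5,7,9,11,13,15): 1⊕1⊕0⊕1⊕0⊕0⊕0⊕1 = 0
s2 (pos 2,3,6,7,10,11,14,15): 0⊕1⊕1⊕1⊕1⊕0⊕1⊕1 = 0
s4 (pos 4,5,6,7,12,13,14,15): 1⊕0⊕1⊕1⊕0⊕0⊕1⊕1 = 1
s8 (pos 8,9,10,11,12,13,14,15): 1⊕0⊕1⊕0⊕0⊕0⊕1⊕1 = 0
Syndrome s8…s1 = 0100 → error at position 4.
Flip position 4: 101101110100011 → 101001110100011
Read data bits from positions 3,5,6,7,9,10,11,12,13,14,15: 10110100011

10110100011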